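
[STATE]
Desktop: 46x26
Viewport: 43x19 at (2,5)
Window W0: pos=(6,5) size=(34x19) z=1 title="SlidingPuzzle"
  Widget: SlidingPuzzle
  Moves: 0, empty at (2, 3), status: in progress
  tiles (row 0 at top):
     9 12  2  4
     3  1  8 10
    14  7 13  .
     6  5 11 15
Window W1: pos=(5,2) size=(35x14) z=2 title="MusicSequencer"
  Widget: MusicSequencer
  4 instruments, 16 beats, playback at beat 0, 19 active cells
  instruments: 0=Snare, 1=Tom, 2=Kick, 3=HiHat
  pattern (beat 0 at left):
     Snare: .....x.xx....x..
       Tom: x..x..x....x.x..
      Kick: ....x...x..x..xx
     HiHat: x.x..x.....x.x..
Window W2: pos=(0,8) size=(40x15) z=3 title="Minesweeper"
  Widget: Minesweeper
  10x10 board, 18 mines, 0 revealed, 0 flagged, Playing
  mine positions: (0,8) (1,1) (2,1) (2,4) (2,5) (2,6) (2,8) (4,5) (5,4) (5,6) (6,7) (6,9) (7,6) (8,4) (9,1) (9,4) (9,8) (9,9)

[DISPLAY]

   ┃      ▼123456789012345           ┃     
   ┃ Snare·····█·██····█··           ┃     
   ┃   Tom█··█··█····█·█··           ┃     
━━━━━━━━━━━━━━━━━━━━━━━━━━━━━━━━━━━━━┓     
Minesweeper                          ┃     
─────────────────────────────────────┨     
■■■■■■■■■                            ┃     
■■■■■■■■■                            ┃     
■■■■■■■■■                            ┃     
■■■■■■■■■                            ┃     
■■■■■■■■■                            ┃     
■■■■■■■■■                            ┃     
■■■■■■■■■                            ┃     
■■■■■■■■■                            ┃     
■■■■■■■■■                            ┃     
■■■■■■■■■                            ┃     
                                     ┃     
━━━━━━━━━━━━━━━━━━━━━━━━━━━━━━━━━━━━━┛     
    ┗━━━━━━━━━━━━━━━━━━━━━━━━━━━━━━━━┛     


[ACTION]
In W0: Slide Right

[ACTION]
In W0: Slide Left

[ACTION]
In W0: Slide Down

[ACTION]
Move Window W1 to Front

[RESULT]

   ┃      ▼123456789012345           ┃     
   ┃ Snare·····█·██····█··           ┃     
   ┃   Tom█··█··█····█·█··           ┃     
━━━┃  Kick····█···█··█··██           ┃     
Min┃ HiHat█·█··█·····█·█··           ┃     
───┃                                 ┃     
■■■┃                                 ┃     
■■■┃                                 ┃     
■■■┃                                 ┃     
■■■┃                                 ┃     
■■■┗━━━━━━━━━━━━━━━━━━━━━━━━━━━━━━━━━┛     
■■■■■■■■■                            ┃     
■■■■■■■■■                            ┃     
■■■■■■■■■                            ┃     
■■■■■■■■■                            ┃     
■■■■■■■■■                            ┃     
                                     ┃     
━━━━━━━━━━━━━━━━━━━━━━━━━━━━━━━━━━━━━┛     
    ┗━━━━━━━━━━━━━━━━━━━━━━━━━━━━━━━━┛     


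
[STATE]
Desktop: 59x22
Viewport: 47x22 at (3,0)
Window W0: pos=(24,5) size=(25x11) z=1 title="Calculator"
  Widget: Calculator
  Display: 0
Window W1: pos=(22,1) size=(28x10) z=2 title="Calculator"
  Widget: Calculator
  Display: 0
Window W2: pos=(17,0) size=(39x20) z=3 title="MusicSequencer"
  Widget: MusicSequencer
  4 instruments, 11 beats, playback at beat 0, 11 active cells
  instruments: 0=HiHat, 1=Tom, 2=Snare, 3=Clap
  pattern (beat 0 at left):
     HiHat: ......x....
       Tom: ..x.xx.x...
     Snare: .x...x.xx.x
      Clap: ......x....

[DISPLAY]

              ┏━━━━━━━━━━━━━━━━━━━━━━━━━━━━━━━━
              ┃ MusicSequencer                 
              ┠────────────────────────────────
              ┃      ▼1234567890               
              ┃ HiHat······█····               
              ┃   Tom··█·██·█···               
              ┃ Snare·█···█·██·█               
              ┃  Clap······█····               
              ┃                                
              ┃                                
              ┃                                
              ┃                                
              ┃                                
              ┃                                
              ┃                                
              ┃                                
              ┃                                
              ┃                                
              ┃                                
              ┗━━━━━━━━━━━━━━━━━━━━━━━━━━━━━━━━
                                               
                                               


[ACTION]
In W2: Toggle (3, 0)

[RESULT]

              ┏━━━━━━━━━━━━━━━━━━━━━━━━━━━━━━━━
              ┃ MusicSequencer                 
              ┠────────────────────────────────
              ┃      ▼1234567890               
              ┃ HiHat······█····               
              ┃   Tom··█·██·█···               
              ┃ Snare·█···█·██·█               
              ┃  Clap█·····█····               
              ┃                                
              ┃                                
              ┃                                
              ┃                                
              ┃                                
              ┃                                
              ┃                                
              ┃                                
              ┃                                
              ┃                                
              ┃                                
              ┗━━━━━━━━━━━━━━━━━━━━━━━━━━━━━━━━
                                               
                                               


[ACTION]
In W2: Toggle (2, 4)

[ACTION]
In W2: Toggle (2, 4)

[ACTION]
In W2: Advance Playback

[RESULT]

              ┏━━━━━━━━━━━━━━━━━━━━━━━━━━━━━━━━
              ┃ MusicSequencer                 
              ┠────────────────────────────────
              ┃      0▼234567890               
              ┃ HiHat······█····               
              ┃   Tom··█·██·█···               
              ┃ Snare·█···█·██·█               
              ┃  Clap█·····█····               
              ┃                                
              ┃                                
              ┃                                
              ┃                                
              ┃                                
              ┃                                
              ┃                                
              ┃                                
              ┃                                
              ┃                                
              ┃                                
              ┗━━━━━━━━━━━━━━━━━━━━━━━━━━━━━━━━
                                               
                                               


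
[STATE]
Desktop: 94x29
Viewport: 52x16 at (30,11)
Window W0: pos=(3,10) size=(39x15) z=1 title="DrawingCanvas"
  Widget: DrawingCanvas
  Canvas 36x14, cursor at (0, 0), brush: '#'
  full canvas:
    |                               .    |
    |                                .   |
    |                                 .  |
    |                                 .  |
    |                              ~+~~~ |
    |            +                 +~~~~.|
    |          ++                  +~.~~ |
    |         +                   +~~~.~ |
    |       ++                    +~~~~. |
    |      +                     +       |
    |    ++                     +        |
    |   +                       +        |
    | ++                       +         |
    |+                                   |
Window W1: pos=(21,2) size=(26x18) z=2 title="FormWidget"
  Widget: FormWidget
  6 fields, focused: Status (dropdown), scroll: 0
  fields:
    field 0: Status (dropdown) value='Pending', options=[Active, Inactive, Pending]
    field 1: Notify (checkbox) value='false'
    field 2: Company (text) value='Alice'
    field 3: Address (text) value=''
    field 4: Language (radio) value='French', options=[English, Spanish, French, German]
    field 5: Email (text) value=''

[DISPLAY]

                ┃                                   
                ┃                                   
                ┃                                   
                ┃                                   
                ┃                                   
                ┃                                   
                ┃                                   
                ┃                                   
━━━━━━━━━━━━━━━━┛                                   
   +~~~.~  ┃                                        
   +~~~~.  ┃                                        
  +        ┃                                        
 +         ┃                                        
━━━━━━━━━━━┛                                        
                                                    
                                                    


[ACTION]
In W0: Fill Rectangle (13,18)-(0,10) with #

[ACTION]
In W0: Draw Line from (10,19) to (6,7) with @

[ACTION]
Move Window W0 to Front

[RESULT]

           ┃    ┃                                   
───────────┨    ┃                                   
     .     ┃    ┃                                   
      .    ┃    ┃                                   
       .   ┃    ┃                                   
       .   ┃    ┃                                   
    ~+~~~  ┃    ┃                                   
    +~~~~. ┃    ┃                                   
    +~.~~  ┃━━━━┛                                   
   +~~~.~  ┃                                        
   +~~~~.  ┃                                        
  +        ┃                                        
 +         ┃                                        
━━━━━━━━━━━┛                                        
                                                    
                                                    


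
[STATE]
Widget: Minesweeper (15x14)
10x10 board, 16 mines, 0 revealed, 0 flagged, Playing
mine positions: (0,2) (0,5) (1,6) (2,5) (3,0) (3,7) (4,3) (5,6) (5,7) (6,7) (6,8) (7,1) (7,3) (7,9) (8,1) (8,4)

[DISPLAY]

■■■■■■■■■■     
■■■■■■■■■■     
■■■■■■■■■■     
■■■■■■■■■■     
■■■■■■■■■■     
■■■■■■■■■■     
■■■■■■■■■■     
■■■■■■■■■■     
■■■■■■■■■■     
■■■■■■■■■■     
               
               
               
               


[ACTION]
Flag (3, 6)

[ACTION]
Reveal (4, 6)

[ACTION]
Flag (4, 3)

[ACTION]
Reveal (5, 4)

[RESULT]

■■■■■■■■■■     
■■■■■■■■■■     
■■■■■■■■■■     
■■■■■■⚑■■■     
■■■⚑■■3■■■     
■■■■1■■■■■     
■■■■■■■■■■     
■■■■■■■■■■     
■■■■■■■■■■     
■■■■■■■■■■     
               
               
               
               


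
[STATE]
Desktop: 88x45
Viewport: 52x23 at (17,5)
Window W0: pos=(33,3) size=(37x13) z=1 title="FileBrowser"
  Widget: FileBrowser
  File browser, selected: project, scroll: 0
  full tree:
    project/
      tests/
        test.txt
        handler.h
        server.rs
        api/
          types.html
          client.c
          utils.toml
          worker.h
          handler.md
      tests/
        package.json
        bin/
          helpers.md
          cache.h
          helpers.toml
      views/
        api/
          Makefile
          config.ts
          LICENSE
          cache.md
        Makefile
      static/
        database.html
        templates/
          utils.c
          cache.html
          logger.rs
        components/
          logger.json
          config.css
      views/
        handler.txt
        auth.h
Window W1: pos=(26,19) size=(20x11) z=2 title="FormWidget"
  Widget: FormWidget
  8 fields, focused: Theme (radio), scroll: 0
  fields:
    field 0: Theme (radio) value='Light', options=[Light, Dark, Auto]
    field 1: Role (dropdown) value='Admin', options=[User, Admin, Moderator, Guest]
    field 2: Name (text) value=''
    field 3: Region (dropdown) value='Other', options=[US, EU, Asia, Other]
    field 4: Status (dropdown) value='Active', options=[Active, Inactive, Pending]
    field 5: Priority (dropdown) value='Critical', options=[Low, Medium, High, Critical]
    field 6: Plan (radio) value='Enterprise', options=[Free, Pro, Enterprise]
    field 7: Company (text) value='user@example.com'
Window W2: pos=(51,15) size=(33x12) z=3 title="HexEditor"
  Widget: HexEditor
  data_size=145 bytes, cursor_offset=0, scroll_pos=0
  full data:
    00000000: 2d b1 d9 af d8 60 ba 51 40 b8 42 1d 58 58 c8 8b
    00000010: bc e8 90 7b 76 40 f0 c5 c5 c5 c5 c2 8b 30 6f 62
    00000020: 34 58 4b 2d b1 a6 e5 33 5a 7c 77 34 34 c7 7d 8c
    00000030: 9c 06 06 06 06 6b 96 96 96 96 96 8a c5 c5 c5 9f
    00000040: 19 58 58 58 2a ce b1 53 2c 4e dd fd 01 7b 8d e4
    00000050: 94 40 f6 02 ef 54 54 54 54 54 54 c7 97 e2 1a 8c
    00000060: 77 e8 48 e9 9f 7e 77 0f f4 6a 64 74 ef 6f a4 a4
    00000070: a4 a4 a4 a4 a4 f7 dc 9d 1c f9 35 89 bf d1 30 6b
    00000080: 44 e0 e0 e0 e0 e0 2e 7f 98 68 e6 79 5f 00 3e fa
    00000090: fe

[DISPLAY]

                ┠───────────────────────────────────
                ┃> [-] project/                     
                ┃    [+] tests/                     
                ┃    [+] tests/                     
                ┃    [+] views/                     
                ┃    [+] static/                    
                ┃    [+] views/                     
                ┃                                   
                ┃                                   
                ┃                                   
                ┗━━━━━━━━━━━━━━━━━┏━━━━━━━━━━━━━━━━━
                                  ┃ HexEditor       
                                  ┠─────────────────
                                  ┃00000000  2D b1 d
         ┏━━━━━━━━━━━━━━━━━━┓     ┃00000010  bc e8 9
         ┃ FormWidget       ┃     ┃00000020  34 58 4
         ┠──────────────────┨     ┃00000030  9c 06 0
         ┃> Theme:      (●) ┃     ┃00000040  19 58 5
         ┃  Role:       [A▼]┃     ┃00000050  94 40 f
         ┃  Name:       [  ]┃     ┃00000060  77 e8 4
         ┃  Region:     [O▼]┃     ┃00000070  a4 a4 a
         ┃  Status:     [A▼]┃     ┗━━━━━━━━━━━━━━━━━
         ┃  Priority:   [C▼]┃                       


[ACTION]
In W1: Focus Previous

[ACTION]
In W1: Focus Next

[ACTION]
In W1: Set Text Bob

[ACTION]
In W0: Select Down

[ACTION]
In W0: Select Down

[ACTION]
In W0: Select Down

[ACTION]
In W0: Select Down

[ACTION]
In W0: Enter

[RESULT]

                ┠───────────────────────────────────
                ┃  [-] project/                     
                ┃    [+] tests/                     
                ┃    [+] tests/                     
                ┃    [+] views/                     
                ┃  > [-] static/                    
                ┃      database.html                
                ┃      [+] templates/               
                ┃      [+] components/              
                ┃    [+] views/                     
                ┗━━━━━━━━━━━━━━━━━┏━━━━━━━━━━━━━━━━━
                                  ┃ HexEditor       
                                  ┠─────────────────
                                  ┃00000000  2D b1 d
         ┏━━━━━━━━━━━━━━━━━━┓     ┃00000010  bc e8 9
         ┃ FormWidget       ┃     ┃00000020  34 58 4
         ┠──────────────────┨     ┃00000030  9c 06 0
         ┃> Theme:      (●) ┃     ┃00000040  19 58 5
         ┃  Role:       [A▼]┃     ┃00000050  94 40 f
         ┃  Name:       [  ]┃     ┃00000060  77 e8 4
         ┃  Region:     [O▼]┃     ┃00000070  a4 a4 a
         ┃  Status:     [A▼]┃     ┗━━━━━━━━━━━━━━━━━
         ┃  Priority:   [C▼]┃                       


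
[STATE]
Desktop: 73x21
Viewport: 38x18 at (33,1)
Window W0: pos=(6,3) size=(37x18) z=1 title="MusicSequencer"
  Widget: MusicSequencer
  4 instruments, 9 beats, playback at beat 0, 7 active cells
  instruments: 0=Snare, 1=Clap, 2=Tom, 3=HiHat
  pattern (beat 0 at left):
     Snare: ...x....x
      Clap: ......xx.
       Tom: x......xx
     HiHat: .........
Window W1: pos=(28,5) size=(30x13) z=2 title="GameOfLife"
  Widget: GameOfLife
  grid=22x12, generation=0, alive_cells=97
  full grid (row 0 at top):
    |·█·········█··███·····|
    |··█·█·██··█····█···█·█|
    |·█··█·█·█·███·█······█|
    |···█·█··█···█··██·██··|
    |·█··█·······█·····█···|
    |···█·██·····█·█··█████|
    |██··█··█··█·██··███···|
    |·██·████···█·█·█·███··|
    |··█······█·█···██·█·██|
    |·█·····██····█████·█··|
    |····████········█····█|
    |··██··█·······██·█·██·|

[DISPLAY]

                                      
                                      
━━━━━━━━━┓                            
         ┃                            
━━━━━━━━━━━━━━━━━━━━━━━━┓             
eOfLife                 ┃             
────────────────────────┨             
 0                      ┃             
█·█·█·███·█······█      ┃             
·█··█···█··██·██··      ┃             
█·······█·····█···      ┃             
·██·····█·█··█████      ┃             
█··█··█·██··███···      ┃             
████···█·█·█·███··      ┃             
·····█·█···██·█·██      ┃             
···██····█████·█··      ┃             
━━━━━━━━━━━━━━━━━━━━━━━━┛             
         ┃                            


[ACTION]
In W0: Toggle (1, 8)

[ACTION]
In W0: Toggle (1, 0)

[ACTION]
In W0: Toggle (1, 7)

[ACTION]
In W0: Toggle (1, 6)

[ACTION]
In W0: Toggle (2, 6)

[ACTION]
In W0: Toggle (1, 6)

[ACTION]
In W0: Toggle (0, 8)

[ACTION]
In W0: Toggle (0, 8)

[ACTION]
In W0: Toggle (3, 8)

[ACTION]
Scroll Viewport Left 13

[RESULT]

                                      
                                      
━━━━━━━━━━━━━━━━━━━━━━┓               
er                    ┃               
────────┏━━━━━━━━━━━━━━━━━━━━━━━━━━━━┓
78      ┃ GameOfLife                 ┃
·█      ┠────────────────────────────┨
·█      ┃Gen: 0                      ┃
██      ┃·█··█·█·█·███·█······█      ┃
·█      ┃···█·█··█···█··██·██··      ┃
        ┃·█··█·······█·····█···      ┃
        ┃···█·██·····█·█··█████      ┃
        ┃██··█··█··█·██··███···      ┃
        ┃·██·████···█·█·█·███··      ┃
        ┃··█······█·█···██·█·██      ┃
        ┃·█·····██····█████·█··      ┃
        ┗━━━━━━━━━━━━━━━━━━━━━━━━━━━━┛
                      ┃               


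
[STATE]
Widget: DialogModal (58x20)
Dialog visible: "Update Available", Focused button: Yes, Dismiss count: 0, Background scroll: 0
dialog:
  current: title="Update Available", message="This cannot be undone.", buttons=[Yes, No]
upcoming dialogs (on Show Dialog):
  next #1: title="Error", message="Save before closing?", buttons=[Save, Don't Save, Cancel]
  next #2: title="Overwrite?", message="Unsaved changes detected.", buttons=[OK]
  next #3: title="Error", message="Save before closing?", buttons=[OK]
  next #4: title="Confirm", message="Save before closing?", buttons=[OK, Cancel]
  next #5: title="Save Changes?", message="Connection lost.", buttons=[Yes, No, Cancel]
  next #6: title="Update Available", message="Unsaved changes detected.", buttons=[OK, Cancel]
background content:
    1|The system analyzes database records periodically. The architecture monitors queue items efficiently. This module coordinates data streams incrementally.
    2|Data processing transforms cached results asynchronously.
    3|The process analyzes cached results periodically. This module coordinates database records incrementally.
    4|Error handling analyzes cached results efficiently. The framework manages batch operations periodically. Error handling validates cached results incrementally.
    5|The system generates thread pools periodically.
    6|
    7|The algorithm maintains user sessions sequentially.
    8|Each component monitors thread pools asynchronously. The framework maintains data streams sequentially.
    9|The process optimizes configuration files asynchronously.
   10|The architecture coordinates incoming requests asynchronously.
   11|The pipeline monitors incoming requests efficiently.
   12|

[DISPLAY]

The system analyzes database records periodically. The arc
Data processing transforms cached results asynchronously. 
The process analyzes cached results periodically. This mod
Error handling analyzes cached results efficiently. The fr
The system generates thread pools periodically.           
                                                          
The algorithm maintains user sessions sequentially.       
Each component m┌────────────────────────┐hronously. The f
The process opti│    Update Available    │asynchronously. 
The architecture│ This cannot be undone. │ests asynchronou
The pipeline mon│       [Yes]  No        │ficiently.      
                └────────────────────────┘                
                                                          
                                                          
                                                          
                                                          
                                                          
                                                          
                                                          
                                                          


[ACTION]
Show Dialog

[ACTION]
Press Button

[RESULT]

The system analyzes database records periodically. The arc
Data processing transforms cached results asynchronously. 
The process analyzes cached results periodically. This mod
Error handling analyzes cached results efficiently. The fr
The system generates thread pools periodically.           
                                                          
The algorithm maintains user sessions sequentially.       
Each component monitors thread pools asynchronously. The f
The process optimizes configuration files asynchronously. 
The architecture coordinates incoming requests asynchronou
The pipeline monitors incoming requests efficiently.      
                                                          
                                                          
                                                          
                                                          
                                                          
                                                          
                                                          
                                                          
                                                          


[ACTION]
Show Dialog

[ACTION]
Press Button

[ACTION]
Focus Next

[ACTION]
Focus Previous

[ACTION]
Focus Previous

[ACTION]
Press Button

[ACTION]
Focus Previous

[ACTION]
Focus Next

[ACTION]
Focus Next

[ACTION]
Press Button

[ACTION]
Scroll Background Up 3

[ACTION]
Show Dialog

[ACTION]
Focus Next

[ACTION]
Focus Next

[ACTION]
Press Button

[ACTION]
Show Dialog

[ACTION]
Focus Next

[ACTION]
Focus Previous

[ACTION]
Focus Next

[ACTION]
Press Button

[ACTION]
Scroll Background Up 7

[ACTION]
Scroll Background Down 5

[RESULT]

                                                          
The algorithm maintains user sessions sequentially.       
Each component monitors thread pools asynchronously. The f
The process optimizes configuration files asynchronously. 
The architecture coordinates incoming requests asynchronou
The pipeline monitors incoming requests efficiently.      
                                                          
                                                          
                                                          
                                                          
                                                          
                                                          
                                                          
                                                          
                                                          
                                                          
                                                          
                                                          
                                                          
                                                          


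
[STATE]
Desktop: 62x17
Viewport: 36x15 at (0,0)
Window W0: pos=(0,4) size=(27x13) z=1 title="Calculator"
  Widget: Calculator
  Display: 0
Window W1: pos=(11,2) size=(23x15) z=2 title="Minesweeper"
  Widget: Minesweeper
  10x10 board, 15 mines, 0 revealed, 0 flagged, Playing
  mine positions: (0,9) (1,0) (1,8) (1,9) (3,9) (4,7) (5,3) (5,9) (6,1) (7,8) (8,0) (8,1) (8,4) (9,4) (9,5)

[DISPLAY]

                                    
                                    
           ┏━━━━━━━━━━━━━━━━━━━━━┓  
           ┃ Minesweeper         ┃  
┏━━━━━━━━━━┠─────────────────────┨  
┃ Calculato┃■■■■■■■■■■           ┃  
┠──────────┃■■■■■■■■■■           ┃  
┃          ┃■■■■■■■■■■           ┃  
┃┌───┬───┬─┃■■■■■■■■■■           ┃  
┃│ 7 │ 8 │ ┃■■■■■■■■■■           ┃  
┃├───┼───┼─┃■■■■■■■■■■           ┃  
┃│ 4 │ 5 │ ┃■■■■■■■■■■           ┃  
┃├───┼───┼─┃■■■■■■■■■■           ┃  
┃│ 1 │ 2 │ ┃■■■■■■■■■■           ┃  
┃├───┼───┼─┃■■■■■■■■■■           ┃  


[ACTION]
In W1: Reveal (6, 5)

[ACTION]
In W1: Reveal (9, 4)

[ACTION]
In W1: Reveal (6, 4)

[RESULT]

                                    
                                    
           ┏━━━━━━━━━━━━━━━━━━━━━┓  
           ┃ Minesweeper         ┃  
┏━━━━━━━━━━┠─────────────────────┨  
┃ Calculato┃■1     1■✹           ┃  
┠──────────┃✹1     1✹✹           ┃  
┃          ┃11     1■■           ┃  
┃┌───┬───┬─┃      11■✹           ┃  
┃│ 7 │ 8 │ ┃  111 1✹■■           ┃  
┃├───┼───┼─┃112✹1 11■✹           ┃  
┃│ 4 │ 5 │ ┃■✹■■1  1■■           ┃  
┃├───┼───┼─┃■■■■11 1✹■           ┃  
┃│ 1 │ 2 │ ┃✹✹■■✹311■■           ┃  
┃├───┼───┼─┃■■■■✹✹■■■■           ┃  


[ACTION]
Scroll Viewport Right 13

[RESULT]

                                    
                                    
━━━━━━━━━━━━━━━━━━━━┓               
Minesweeper         ┃               
────────────────────┨               
1     1■✹           ┃               
1     1✹✹           ┃               
1     1■■           ┃               
     11■✹           ┃               
 111 1✹■■           ┃               
12✹1 11■✹           ┃               
✹■■1  1■■           ┃               
■■■11 1✹■           ┃               
✹■■✹311■■           ┃               
■■■✹✹■■■■           ┃               


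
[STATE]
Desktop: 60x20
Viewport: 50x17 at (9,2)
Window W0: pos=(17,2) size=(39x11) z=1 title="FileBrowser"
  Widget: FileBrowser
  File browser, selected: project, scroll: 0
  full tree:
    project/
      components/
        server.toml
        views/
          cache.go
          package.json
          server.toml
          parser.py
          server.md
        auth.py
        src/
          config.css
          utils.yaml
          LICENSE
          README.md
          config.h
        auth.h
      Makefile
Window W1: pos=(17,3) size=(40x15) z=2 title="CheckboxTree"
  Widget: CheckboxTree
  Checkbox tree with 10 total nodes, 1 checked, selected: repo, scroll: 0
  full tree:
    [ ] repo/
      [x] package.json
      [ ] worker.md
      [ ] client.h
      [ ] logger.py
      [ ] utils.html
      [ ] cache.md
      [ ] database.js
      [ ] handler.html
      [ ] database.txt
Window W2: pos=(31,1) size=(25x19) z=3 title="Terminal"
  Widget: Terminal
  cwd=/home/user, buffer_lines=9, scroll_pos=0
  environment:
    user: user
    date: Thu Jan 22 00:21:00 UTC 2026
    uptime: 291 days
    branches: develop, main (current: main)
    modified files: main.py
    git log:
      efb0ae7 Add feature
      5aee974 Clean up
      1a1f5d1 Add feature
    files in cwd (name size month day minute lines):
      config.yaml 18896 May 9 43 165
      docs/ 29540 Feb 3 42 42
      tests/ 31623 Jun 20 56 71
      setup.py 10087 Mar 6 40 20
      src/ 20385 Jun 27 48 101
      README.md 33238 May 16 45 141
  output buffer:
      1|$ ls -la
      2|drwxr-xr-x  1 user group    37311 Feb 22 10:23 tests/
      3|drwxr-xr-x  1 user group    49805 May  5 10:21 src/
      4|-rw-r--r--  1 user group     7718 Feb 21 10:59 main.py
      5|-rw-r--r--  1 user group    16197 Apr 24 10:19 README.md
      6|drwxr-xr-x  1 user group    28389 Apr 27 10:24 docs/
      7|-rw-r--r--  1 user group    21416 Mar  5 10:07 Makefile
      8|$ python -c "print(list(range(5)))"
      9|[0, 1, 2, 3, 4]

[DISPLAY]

        ┏━━━━━━━━━━━━━┃ Terminal              ┃   
        ┏━━━━━━━━━━━━━┠───────────────────────┨┓  
        ┃ CheckboxTree┃$ ls -la               ┃┃  
        ┠─────────────┃drwxr-xr-x  1 user grou┃┨  
        ┃>[-] repo/   ┃drwxr-xr-x  1 user grou┃┃  
        ┃   [x] packag┃-rw-r--r--  1 user grou┃┃  
        ┃   [ ] worker┃-rw-r--r--  1 user grou┃┃  
        ┃   [ ] client┃drwxr-xr-x  1 user grou┃┃  
        ┃   [ ] logger┃-rw-r--r--  1 user grou┃┃  
        ┃   [ ] utils.┃$ python -c "print(list┃┃  
        ┃   [ ] cache.┃[0, 1, 2, 3, 4]        ┃┃  
        ┃   [ ] databa┃$ █                    ┃┃  
        ┃   [ ] handle┃                       ┃┃  
        ┃   [ ] databa┃                       ┃┃  
        ┃             ┃                       ┃┃  
        ┗━━━━━━━━━━━━━┃                       ┃┛  
                      ┃                       ┃   


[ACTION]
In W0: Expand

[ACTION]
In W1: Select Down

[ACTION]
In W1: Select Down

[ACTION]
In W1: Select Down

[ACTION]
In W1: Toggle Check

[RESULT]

        ┏━━━━━━━━━━━━━┃ Terminal              ┃   
        ┏━━━━━━━━━━━━━┠───────────────────────┨┓  
        ┃ CheckboxTree┃$ ls -la               ┃┃  
        ┠─────────────┃drwxr-xr-x  1 user grou┃┨  
        ┃ [-] repo/   ┃drwxr-xr-x  1 user grou┃┃  
        ┃   [x] packag┃-rw-r--r--  1 user grou┃┃  
        ┃   [ ] worker┃-rw-r--r--  1 user grou┃┃  
        ┃>  [x] client┃drwxr-xr-x  1 user grou┃┃  
        ┃   [ ] logger┃-rw-r--r--  1 user grou┃┃  
        ┃   [ ] utils.┃$ python -c "print(list┃┃  
        ┃   [ ] cache.┃[0, 1, 2, 3, 4]        ┃┃  
        ┃   [ ] databa┃$ █                    ┃┃  
        ┃   [ ] handle┃                       ┃┃  
        ┃   [ ] databa┃                       ┃┃  
        ┃             ┃                       ┃┃  
        ┗━━━━━━━━━━━━━┃                       ┃┛  
                      ┃                       ┃   


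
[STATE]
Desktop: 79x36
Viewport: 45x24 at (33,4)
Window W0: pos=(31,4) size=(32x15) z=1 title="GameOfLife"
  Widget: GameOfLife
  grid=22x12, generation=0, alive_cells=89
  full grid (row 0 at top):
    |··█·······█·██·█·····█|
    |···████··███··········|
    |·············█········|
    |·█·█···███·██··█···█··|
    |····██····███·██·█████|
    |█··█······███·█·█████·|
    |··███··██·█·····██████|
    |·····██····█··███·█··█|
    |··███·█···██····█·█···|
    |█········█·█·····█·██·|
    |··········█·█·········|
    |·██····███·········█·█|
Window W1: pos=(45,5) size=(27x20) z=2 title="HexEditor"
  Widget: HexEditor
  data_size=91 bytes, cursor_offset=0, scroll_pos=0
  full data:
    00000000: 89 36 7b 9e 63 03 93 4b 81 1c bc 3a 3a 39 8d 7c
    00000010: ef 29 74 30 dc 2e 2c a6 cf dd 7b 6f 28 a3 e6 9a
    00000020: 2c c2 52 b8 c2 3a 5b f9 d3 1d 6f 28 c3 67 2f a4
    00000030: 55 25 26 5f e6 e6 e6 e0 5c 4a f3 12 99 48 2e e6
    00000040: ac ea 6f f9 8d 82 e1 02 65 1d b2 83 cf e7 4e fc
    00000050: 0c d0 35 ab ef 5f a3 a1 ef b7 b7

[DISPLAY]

━━━━━━━━━━━━━━━━━━━━━━━━━━━━━┓               
GameOfLife  ┏━━━━━━━━━━━━━━━━━━━━━━━━━┓      
────────────┃ HexEditor               ┃      
en: 0       ┠─────────────────────────┨      
··████··███·┃00000000  89 36 7b 9e 63 ┃      
············┃00000010  ef 29 74 30 dc ┃      
█·█···███·██┃00000020  2c c2 52 b8 c2 ┃      
···██····███┃00000030  55 25 26 5f e6 ┃      
··█······███┃00000040  ac ea 6f f9 8d ┃      
·███··██·█··┃00000050  0c d0 35 ab ef ┃      
····██····█·┃                         ┃      
·███·█···██·┃                         ┃      
········█·█·┃                         ┃      
·········█·█┃                         ┃      
━━━━━━━━━━━━┃                         ┃      
            ┃                         ┃      
            ┃                         ┃      
            ┃                         ┃      
            ┃                         ┃      
            ┃                         ┃      
            ┗━━━━━━━━━━━━━━━━━━━━━━━━━┛      
                                             
                                             
                                             


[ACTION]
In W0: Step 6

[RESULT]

━━━━━━━━━━━━━━━━━━━━━━━━━━━━━┓               
GameOfLife  ┏━━━━━━━━━━━━━━━━━━━━━━━━━┓      
────────────┃ HexEditor               ┃      
en: 6       ┠─────────────────────────┨      
····██·····█┃00000000  89 36 7b 9e 63 ┃      
····█·····█·┃00000010  ef 29 74 30 dc ┃      
·····█···██·┃00000020  2c c2 52 b8 c2 ┃      
·····██··██·┃00000030  55 25 26 5f e6 ┃      
█·········█·┃00000040  ac ea 6f f9 8d ┃      
██··········┃00000050  0c d0 35 ab ef ┃      
██··········┃                         ┃      
····█·······┃                         ┃      
··········█·┃                         ┃      
··········█·┃                         ┃      
━━━━━━━━━━━━┃                         ┃      
            ┃                         ┃      
            ┃                         ┃      
            ┃                         ┃      
            ┃                         ┃      
            ┃                         ┃      
            ┗━━━━━━━━━━━━━━━━━━━━━━━━━┛      
                                             
                                             
                                             


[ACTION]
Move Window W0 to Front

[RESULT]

━━━━━━━━━━━━━━━━━━━━━━━━━━━━━┓               
GameOfLife                   ┃━━━━━━━━┓      
─────────────────────────────┨        ┃      
en: 6                        ┃────────┨      
····██·····██········        ┃b 9e 63 ┃      
····█·····█··█·······        ┃4 30 dc ┃      
·····█···██·██·······        ┃2 b8 c2 ┃      
·····██··██·██·······        ┃6 5f e6 ┃      
█·········█·█·█····█·        ┃f f9 8d ┃      
██··········█··█··█·█        ┃5 ab ef ┃      
██···········██··█··█        ┃        ┃      
····█·············█··        ┃        ┃      
··········█··········        ┃        ┃      
··········█··········        ┃        ┃      
━━━━━━━━━━━━━━━━━━━━━━━━━━━━━┛        ┃      
            ┃                         ┃      
            ┃                         ┃      
            ┃                         ┃      
            ┃                         ┃      
            ┃                         ┃      
            ┗━━━━━━━━━━━━━━━━━━━━━━━━━┛      
                                             
                                             
                                             


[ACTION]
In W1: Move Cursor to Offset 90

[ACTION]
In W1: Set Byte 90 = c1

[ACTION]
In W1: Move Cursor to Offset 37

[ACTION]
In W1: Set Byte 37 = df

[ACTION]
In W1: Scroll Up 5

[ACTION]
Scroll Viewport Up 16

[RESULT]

                                             
                                             
                                             
                                             
━━━━━━━━━━━━━━━━━━━━━━━━━━━━━┓               
GameOfLife                   ┃━━━━━━━━┓      
─────────────────────────────┨        ┃      
en: 6                        ┃────────┨      
····██·····██········        ┃b 9e 63 ┃      
····█·····█··█·······        ┃4 30 dc ┃      
·····█···██·██·······        ┃2 b8 c2 ┃      
·····██··██·██·······        ┃6 5f e6 ┃      
█·········█·█·█····█·        ┃f f9 8d ┃      
██··········█··█··█·█        ┃5 ab ef ┃      
██···········██··█··█        ┃        ┃      
····█·············█··        ┃        ┃      
··········█··········        ┃        ┃      
··········█··········        ┃        ┃      
━━━━━━━━━━━━━━━━━━━━━━━━━━━━━┛        ┃      
            ┃                         ┃      
            ┃                         ┃      
            ┃                         ┃      
            ┃                         ┃      
            ┃                         ┃      
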